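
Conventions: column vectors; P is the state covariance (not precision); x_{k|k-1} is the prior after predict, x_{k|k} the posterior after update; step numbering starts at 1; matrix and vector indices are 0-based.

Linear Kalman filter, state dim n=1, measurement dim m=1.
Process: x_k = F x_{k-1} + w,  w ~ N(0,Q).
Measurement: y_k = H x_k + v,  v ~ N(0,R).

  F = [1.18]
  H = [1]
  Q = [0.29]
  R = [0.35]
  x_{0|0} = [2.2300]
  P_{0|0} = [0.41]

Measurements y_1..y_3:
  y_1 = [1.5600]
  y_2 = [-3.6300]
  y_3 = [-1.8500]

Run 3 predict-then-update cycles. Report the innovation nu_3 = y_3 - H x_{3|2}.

step 1: x^-=[2.6314]  P^-=[0.8609]  S=[1.2109]  K=[0.7110]  nu=[-1.0714]  x^+=[1.8697]  P^+=[0.2488]
step 2: x^-=[2.2062]  P^-=[0.6365]  S=[0.9865]  K=[0.6452]  nu=[-5.8362]  x^+=[-1.5593]  P^+=[0.2258]
step 3: x^-=[-1.8400]  P^-=[0.6044]  S=[0.9544]  K=[0.6333]  nu=[-0.0100]  x^+=[-1.8463]  P^+=[0.2217]

innov = [-0.0100]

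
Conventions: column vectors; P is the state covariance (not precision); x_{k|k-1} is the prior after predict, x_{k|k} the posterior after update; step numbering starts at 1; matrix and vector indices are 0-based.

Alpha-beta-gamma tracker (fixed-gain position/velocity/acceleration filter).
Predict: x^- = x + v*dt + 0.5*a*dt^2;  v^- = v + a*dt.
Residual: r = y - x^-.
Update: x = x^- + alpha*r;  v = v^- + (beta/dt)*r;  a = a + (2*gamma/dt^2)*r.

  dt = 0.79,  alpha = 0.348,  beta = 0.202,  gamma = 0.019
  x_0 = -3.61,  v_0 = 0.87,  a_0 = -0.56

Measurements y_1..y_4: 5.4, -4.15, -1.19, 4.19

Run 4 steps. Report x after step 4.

x_post = 1.4236

step 1: x_pred=-3.0974  r=8.4974  x^+=-0.1403  v^+=2.6004  a^+=-0.0426
step 2: x_pred=1.9007  r=-6.0507  x^+=-0.2050  v^+=1.0196  a^+=-0.4110
step 3: x_pred=0.4722  r=-1.6622  x^+=-0.1062  v^+=0.2698  a^+=-0.5122
step 4: x_pred=-0.0529  r=4.2429  x^+=1.4236  v^+=0.9501  a^+=-0.2539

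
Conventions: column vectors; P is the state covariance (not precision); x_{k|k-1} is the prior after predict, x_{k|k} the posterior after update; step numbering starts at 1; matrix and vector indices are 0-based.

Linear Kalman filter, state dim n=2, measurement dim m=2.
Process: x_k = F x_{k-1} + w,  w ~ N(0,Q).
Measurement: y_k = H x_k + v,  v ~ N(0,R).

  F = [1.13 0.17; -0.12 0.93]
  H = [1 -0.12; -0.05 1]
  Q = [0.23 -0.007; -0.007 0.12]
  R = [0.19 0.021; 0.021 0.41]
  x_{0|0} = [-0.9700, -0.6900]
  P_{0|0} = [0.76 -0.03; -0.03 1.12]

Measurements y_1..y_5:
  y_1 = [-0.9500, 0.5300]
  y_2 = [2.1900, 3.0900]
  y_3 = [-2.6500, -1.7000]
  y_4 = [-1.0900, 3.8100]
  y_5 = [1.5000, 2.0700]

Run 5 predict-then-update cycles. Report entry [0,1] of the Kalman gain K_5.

K[0,1] = 0.0134

step 1: x^-=[-1.2134, -0.5253]  P^-=[1.2213 0.0361; 0.0361 1.1063]  S=[1.4186 -0.1365; -0.1365 1.5158]  K=[0.8638 0.0613; 0.0020 0.7289]  nu=[0.2004, 0.9946]  x^+=[-0.9793, 0.2001]  P^+=[0.1716 0.0519; 0.0519 0.3015]
step 2: x^-=[-1.0726, 0.3036]  P^-=[0.4778 0.0708; 0.0708 0.3716]  S=[0.6561 0.0238; 0.0238 0.7757]  K=[0.7138 0.0386; 0.0228 0.4738]  nu=[3.2991, 2.7328]  x^+=[1.3879, 1.6737]  P^+=[0.1410 0.0379; 0.0379 0.1966]
step 3: x^-=[1.8529, 1.3900]  P^-=[0.4303 0.0440; 0.0440 0.2836]  S=[0.6138 0.0097; 0.0097 0.6903]  K=[0.6920 0.0228; 0.0098 0.4076]  nu=[-4.3361, -2.9973]  x^+=[-1.2163, 0.1259]  P^+=[0.1356 0.0307; 0.0307 0.1688]
step 4: x^-=[-1.3530, 0.2631]  P^-=[0.4199 0.0329; 0.0329 0.2611]  S=[0.6057 0.0018; 0.0018 0.6689]  K=[0.6866 0.0160; 0.0015 0.3879]  nu=[0.2946, 3.4793]  x^+=[-1.0951, 1.6132]  P^+=[0.1341 0.0277; 0.0277 0.1605]
step 5: x^-=[-0.9632, 1.6317]  P^-=[0.4165 0.0287; 0.0287 0.2545]  S=[0.6033 -0.0015; -0.0015 0.6627]  K=[0.6847 0.0134; -0.0021 0.3819]  nu=[2.6590, 0.3901]  x^+=[0.8627, 1.7751]  P^+=[0.1336 0.0266; 0.0266 0.1579]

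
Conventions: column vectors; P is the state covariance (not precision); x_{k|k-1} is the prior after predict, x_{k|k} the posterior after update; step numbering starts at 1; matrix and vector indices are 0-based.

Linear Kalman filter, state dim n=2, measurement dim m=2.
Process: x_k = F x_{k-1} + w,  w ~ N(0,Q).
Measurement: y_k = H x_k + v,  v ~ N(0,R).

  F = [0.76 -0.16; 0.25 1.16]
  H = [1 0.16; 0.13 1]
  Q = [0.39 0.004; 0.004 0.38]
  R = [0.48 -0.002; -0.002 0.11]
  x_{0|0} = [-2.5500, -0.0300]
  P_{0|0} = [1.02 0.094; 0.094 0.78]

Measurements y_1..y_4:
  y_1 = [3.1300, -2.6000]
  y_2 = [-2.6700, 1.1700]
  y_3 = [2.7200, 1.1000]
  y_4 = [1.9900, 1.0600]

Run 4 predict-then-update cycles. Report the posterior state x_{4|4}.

x_post = [1.2924, 0.9923]

step 1: x^-=[-1.9332, -0.6723]  P^-=[0.9763 0.1321; 0.1321 1.5478]  S=[1.5382 0.5075; 0.5075 1.7087]  K=[0.6634 -0.0454; -0.0613 0.9341]  nu=[5.1708, -1.6764]  x^+=[1.5733, -2.5550]  P^+=[0.3263 -0.0487; -0.0487 0.1092]
step 2: x^-=[1.6045, -2.5704]  P^-=[0.5931 0.0047; 0.0047 0.5191]  S=[1.0879 0.1630; 0.1630 0.6403]  K=[0.5476 -0.0116; -0.0425 0.8224]  nu=[-3.8632, 3.5318]  x^+=[-0.5521, 0.4985]  P^+=[0.2689 -0.0373; -0.0373 0.0954]
step 3: x^-=[-0.4993, 0.4403]  P^-=[0.5568 0.0060; 0.0060 0.5035]  S=[1.0516 0.1570; 0.1570 0.6245]  K=[0.5316 -0.0082; -0.0398 0.8176]  nu=[3.1489, 0.7246]  x^+=[1.1687, 0.9074]  P^+=[0.2609 -0.0359; -0.0359 0.0947]
step 4: x^-=[0.7430, 1.3447]  P^-=[0.5519 0.0058; 0.0058 0.5029]  S=[1.0466 0.1561; 0.1561 0.6237]  K=[0.5294 -0.0082; -0.0395 0.8174]  nu=[1.0318, -0.3813]  x^+=[1.2924, 0.9923]  P^+=[0.2598 -0.0357; -0.0357 0.0946]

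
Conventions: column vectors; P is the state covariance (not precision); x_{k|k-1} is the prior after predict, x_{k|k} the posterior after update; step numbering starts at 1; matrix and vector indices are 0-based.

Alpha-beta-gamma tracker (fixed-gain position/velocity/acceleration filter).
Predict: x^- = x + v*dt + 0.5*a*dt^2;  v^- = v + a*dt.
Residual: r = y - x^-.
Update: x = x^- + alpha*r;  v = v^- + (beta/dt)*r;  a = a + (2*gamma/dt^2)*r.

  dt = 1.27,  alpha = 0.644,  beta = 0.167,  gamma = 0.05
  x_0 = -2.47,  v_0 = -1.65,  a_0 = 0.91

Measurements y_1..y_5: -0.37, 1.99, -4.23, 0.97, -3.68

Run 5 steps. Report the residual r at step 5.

step 1: x_pred=-3.8316  r=3.4616  x^+=-1.6023  v^+=-0.0391  a^+=1.1246
step 2: x_pred=-0.7451  r=2.7351  x^+=1.0163  v^+=1.7488  a^+=1.2942
step 3: x_pred=4.2810  r=-8.5110  x^+=-1.2001  v^+=2.2733  a^+=0.7665
step 4: x_pred=2.3051  r=-1.3351  x^+=1.4453  v^+=3.0712  a^+=0.6837
step 5: x_pred=5.8971  r=-9.5771  x^+=-0.2706  v^+=2.6802  a^+=0.0900

resid = -9.5771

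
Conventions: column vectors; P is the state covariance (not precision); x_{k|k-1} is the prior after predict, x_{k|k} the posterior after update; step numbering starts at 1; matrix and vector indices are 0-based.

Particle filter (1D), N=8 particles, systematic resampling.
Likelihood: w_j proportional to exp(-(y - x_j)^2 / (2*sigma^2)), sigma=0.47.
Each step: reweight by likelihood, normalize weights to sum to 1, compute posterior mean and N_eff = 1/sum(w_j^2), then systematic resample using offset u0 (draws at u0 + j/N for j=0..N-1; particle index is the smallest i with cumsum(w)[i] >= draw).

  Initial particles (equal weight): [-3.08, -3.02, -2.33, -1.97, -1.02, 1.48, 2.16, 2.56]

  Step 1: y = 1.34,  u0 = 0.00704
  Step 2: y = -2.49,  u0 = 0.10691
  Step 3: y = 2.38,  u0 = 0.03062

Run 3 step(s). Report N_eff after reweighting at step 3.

step 1: w=[0.0000, 0.0000, 0.0000, 0.0000, 0.0000, 0.7910, 0.1805, 0.0285]  mean=1.6335  Neff=1.5172  idx=[5, 5, 5, 5, 5, 5, 5, 6]
step 2: w=[0.1429, 0.1429, 0.1429, 0.1429, 0.1429, 0.1429, 0.1429, 0.0000]  mean=1.4800  Neff=7.0000  idx=[0, 1, 2, 3, 4, 5, 5, 6]
step 3: w=[0.1250, 0.1250, 0.1250, 0.1250, 0.1250, 0.1250, 0.1250, 0.1250]  mean=1.4800  Neff=8.0000  idx=[0, 1, 2, 3, 4, 5, 6, 7]

N_eff = 8.0000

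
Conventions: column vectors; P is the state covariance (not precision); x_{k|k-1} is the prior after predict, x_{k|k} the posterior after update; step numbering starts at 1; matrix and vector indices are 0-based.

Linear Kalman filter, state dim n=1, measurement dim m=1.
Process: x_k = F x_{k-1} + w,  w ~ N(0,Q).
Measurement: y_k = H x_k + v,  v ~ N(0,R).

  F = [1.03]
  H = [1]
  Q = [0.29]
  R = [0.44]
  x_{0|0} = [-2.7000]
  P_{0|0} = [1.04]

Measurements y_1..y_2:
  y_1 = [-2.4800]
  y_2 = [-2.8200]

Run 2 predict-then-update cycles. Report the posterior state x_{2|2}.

step 1: x^-=[-2.7810]  P^-=[1.3933]  S=[1.8333]  K=[0.7600]  nu=[0.3010]  x^+=[-2.5522]  P^+=[0.3344]
step 2: x^-=[-2.6288]  P^-=[0.6448]  S=[1.0848]  K=[0.5944]  nu=[-0.1912]  x^+=[-2.7424]  P^+=[0.2615]

x_post = [-2.7424]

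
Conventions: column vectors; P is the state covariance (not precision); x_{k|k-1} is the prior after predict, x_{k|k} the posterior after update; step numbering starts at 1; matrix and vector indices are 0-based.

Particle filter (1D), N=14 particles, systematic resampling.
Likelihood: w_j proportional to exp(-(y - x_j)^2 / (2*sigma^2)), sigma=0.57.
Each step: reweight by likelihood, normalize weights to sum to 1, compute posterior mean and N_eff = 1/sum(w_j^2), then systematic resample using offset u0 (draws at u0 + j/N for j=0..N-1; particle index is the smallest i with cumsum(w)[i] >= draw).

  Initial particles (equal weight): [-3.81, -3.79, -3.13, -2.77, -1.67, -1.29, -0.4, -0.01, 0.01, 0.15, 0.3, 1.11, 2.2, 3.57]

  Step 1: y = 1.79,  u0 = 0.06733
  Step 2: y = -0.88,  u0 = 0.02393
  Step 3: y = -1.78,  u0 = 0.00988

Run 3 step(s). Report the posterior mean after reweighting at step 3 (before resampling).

step 1: w=[0.0000, 0.0000, 0.0000, 0.0000, 0.0000, 0.0000, 0.0005, 0.0051, 0.0057, 0.0119, 0.0246, 0.3679, 0.5786, 0.0057]  mean=1.7106  Neff=2.1235  idx=[11, 11, 11, 11, 11, 12, 12, 12, 12, 12, 12, 12, 12, 13]
step 2: w=[0.1999, 0.1999, 0.1999, 0.1999, 0.1999, 0.0000, 0.0000, 0.0000, 0.0000, 0.0000, 0.0000, 0.0000, 0.0000, 0.0000]  mean=1.1104  Neff=5.0032  idx=[0, 0, 0, 1, 1, 1, 2, 2, 2, 3, 3, 4, 4, 4]
step 3: w=[0.0714, 0.0714, 0.0714, 0.0714, 0.0714, 0.0714, 0.0714, 0.0714, 0.0714, 0.0714, 0.0714, 0.0714, 0.0714, 0.0714]  mean=1.1100  Neff=14.0000  idx=[0, 1, 2, 3, 4, 5, 6, 7, 8, 9, 10, 11, 12, 13]

post_mean = 1.1100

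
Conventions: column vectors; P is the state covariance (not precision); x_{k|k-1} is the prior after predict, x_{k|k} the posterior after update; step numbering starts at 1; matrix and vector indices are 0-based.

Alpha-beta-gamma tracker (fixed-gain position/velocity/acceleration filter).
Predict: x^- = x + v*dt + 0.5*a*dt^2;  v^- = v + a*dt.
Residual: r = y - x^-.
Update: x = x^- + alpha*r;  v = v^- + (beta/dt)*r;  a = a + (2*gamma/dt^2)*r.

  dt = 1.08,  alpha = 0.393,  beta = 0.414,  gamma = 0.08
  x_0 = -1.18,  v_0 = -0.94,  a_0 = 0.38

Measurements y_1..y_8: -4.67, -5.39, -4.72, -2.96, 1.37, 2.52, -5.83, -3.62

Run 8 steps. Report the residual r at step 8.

step 1: x_pred=-1.9736  r=-2.6964  x^+=-3.0333  v^+=-1.5632  a^+=0.0101
step 2: x_pred=-4.7157  r=-0.6743  x^+=-4.9807  v^+=-1.8108  a^+=-0.0824
step 3: x_pred=-6.9844  r=2.2644  x^+=-6.0945  v^+=-1.0318  a^+=0.2282
step 4: x_pred=-7.0757  r=4.1157  x^+=-5.4582  v^+=0.7924  a^+=0.7928
step 5: x_pred=-4.1400  r=5.5100  x^+=-1.9746  v^+=3.7608  a^+=1.5486
step 6: x_pred=2.9902  r=-0.4702  x^+=2.8054  v^+=5.2531  a^+=1.4841
step 7: x_pred=9.3443  r=-15.1743  x^+=3.3808  v^+=1.0391  a^+=-0.5974
step 8: x_pred=4.1546  r=-7.7746  x^+=1.0992  v^+=-2.5864  a^+=-1.6639

resid = -7.7746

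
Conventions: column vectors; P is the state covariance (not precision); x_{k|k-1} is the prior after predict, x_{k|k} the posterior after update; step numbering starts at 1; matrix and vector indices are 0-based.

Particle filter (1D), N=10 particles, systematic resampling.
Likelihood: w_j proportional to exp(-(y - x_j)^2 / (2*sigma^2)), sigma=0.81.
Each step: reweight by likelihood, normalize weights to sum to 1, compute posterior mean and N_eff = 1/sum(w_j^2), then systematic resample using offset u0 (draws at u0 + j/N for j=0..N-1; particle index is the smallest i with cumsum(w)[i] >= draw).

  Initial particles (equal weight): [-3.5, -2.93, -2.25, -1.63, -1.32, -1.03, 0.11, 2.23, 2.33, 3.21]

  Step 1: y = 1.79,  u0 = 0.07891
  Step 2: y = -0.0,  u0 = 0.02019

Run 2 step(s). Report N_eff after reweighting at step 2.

N_eff = 8.7918

step 1: w=[0.0000, 0.0000, 0.0000, 0.0001, 0.0003, 0.0012, 0.0582, 0.4318, 0.4007, 0.1076]  mean=2.2469  Neff=2.7621  idx=[7, 7, 7, 7, 7, 8, 8, 8, 8, 9]
step 2: w=[0.1275, 0.1275, 0.1275, 0.1275, 0.1275, 0.0901, 0.0901, 0.0901, 0.0901, 0.0022]  mean=2.2682  Neff=8.7918  idx=[0, 0, 1, 2, 3, 4, 4, 5, 7, 8]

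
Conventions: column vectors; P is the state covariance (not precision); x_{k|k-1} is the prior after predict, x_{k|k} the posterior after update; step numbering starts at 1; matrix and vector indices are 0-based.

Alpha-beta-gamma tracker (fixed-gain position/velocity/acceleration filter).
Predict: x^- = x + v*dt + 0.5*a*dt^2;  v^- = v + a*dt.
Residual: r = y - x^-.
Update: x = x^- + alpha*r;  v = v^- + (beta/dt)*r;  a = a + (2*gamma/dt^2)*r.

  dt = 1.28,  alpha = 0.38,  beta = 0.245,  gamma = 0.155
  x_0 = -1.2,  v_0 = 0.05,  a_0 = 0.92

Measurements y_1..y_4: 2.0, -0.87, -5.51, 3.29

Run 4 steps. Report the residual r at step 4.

resid = 1.8846

step 1: x_pred=-0.3823  r=2.3823  x^+=0.5230  v^+=1.6836  a^+=1.3708
step 2: x_pred=3.8009  r=-4.6709  x^+=2.0259  v^+=2.5441  a^+=0.4870
step 3: x_pred=5.6814  r=-11.1914  x^+=1.4287  v^+=1.0254  a^+=-1.6305
step 4: x_pred=1.4054  r=1.8846  x^+=2.1216  v^+=-0.7010  a^+=-1.2739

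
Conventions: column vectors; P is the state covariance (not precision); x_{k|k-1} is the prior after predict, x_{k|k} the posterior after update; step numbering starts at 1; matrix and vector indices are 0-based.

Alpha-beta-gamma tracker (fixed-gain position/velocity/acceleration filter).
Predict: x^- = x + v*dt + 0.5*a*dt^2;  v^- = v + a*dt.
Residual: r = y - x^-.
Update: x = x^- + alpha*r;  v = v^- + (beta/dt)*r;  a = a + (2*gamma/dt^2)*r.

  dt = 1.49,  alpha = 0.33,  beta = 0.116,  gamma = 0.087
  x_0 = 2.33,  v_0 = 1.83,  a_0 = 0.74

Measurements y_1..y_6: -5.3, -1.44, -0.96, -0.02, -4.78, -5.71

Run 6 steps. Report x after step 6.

x_post = -8.8055

step 1: x_pred=5.8781  r=-11.1781  x^+=2.1894  v^+=2.0624  a^+=-0.1361
step 2: x_pred=5.1112  r=-6.5512  x^+=2.9493  v^+=1.3496  a^+=-0.6495
step 3: x_pred=4.2391  r=-5.1991  x^+=2.5234  v^+=-0.0230  a^+=-1.0570
step 4: x_pred=1.3158  r=-1.3358  x^+=0.8750  v^+=-1.7020  a^+=-1.1617
step 5: x_pred=-2.9505  r=-1.8295  x^+=-3.5542  v^+=-3.5753  a^+=-1.3051
step 6: x_pred=-10.3302  r=4.6202  x^+=-8.8055  v^+=-5.1602  a^+=-0.9430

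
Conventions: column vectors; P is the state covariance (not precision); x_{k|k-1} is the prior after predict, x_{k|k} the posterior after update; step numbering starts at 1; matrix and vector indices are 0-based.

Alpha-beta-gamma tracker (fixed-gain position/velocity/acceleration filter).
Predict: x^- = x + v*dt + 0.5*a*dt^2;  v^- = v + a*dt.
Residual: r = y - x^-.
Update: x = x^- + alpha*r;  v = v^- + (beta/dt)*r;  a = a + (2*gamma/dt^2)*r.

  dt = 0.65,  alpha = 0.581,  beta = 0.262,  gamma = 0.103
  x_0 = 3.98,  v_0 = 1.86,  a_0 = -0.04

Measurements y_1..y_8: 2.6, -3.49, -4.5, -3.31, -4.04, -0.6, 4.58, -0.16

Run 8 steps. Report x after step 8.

x_post = 2.9152

step 1: x_pred=5.1806  r=-2.5806  x^+=3.6813  v^+=0.7938  a^+=-1.2982
step 2: x_pred=3.9230  r=-7.4130  x^+=-0.3840  v^+=-3.0380  a^+=-4.9126
step 3: x_pred=-3.3964  r=-1.1036  x^+=-4.0376  v^+=-6.6760  a^+=-5.4507
step 4: x_pred=-9.5285  r=6.2185  x^+=-5.9155  v^+=-7.7124  a^+=-2.4187
step 5: x_pred=-11.4396  r=7.3996  x^+=-7.1404  v^+=-6.3020  a^+=1.1891
step 6: x_pred=-10.9855  r=10.3855  x^+=-4.9515  v^+=-1.3429  a^+=6.2528
step 7: x_pred=-4.5035  r=9.0835  x^+=0.7740  v^+=6.3828  a^+=10.6817
step 8: x_pred=7.1793  r=-7.3393  x^+=2.9152  v^+=10.3676  a^+=7.1032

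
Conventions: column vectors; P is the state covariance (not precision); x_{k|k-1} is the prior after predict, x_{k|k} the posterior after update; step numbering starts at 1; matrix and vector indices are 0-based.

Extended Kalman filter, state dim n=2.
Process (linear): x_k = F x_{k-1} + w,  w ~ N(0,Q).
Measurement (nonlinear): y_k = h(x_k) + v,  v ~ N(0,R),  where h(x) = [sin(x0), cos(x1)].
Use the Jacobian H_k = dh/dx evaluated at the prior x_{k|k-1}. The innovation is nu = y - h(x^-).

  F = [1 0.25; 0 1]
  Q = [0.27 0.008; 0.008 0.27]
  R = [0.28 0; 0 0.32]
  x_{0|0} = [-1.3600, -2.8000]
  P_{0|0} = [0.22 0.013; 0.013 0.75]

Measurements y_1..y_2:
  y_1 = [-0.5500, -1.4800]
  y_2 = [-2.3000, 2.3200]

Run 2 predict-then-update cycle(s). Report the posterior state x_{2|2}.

step 1: x^-=[-2.0600, -2.8000]  P^-=[0.5434 0.2085; 0.2085 1.0200]  H_jac=[-0.4699 0.0000; 0.0000 0.3350]  S=[0.4000 -0.0328; -0.0328 0.4345]  K=[-0.6291 0.1132; -0.1815 0.7727]  nu=[0.3327, -0.5378]  x^+=[-2.3302, -3.2760]  P^+=[0.3748 0.1082; 0.1082 0.7382]
step 2: x^-=[-3.1492, -3.2760]  P^-=[0.7451 0.3007; 0.3007 1.0082]  H_jac=[-1.0000 0.0000; 0.0000 -0.1340]  S=[1.0250 0.0403; 0.0403 0.3381]  K=[-0.7256 -0.0327; -0.2790 -0.3663]  nu=[-2.3076, 3.3110]  x^+=[-1.5832, -3.8449]  P^+=[0.2032 0.0781; 0.0781 0.8748]

x_post = [-1.5832, -3.8449]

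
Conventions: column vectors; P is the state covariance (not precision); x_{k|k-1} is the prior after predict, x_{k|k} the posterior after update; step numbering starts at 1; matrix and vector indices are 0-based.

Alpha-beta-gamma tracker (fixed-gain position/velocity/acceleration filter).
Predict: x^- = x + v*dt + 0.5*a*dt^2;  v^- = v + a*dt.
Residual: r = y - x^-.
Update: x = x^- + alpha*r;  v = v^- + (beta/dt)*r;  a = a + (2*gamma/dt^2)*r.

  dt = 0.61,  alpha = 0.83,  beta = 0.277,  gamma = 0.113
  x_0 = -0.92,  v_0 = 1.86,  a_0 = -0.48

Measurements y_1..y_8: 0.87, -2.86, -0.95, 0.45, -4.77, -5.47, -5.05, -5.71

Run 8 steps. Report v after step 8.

step 1: x_pred=0.1253  r=0.7447  x^+=0.7434  v^+=1.9054  a^+=-0.0277
step 2: x_pred=1.9005  r=-4.7605  x^+=-2.0507  v^+=-0.2733  a^+=-2.9191
step 3: x_pred=-2.7605  r=1.8105  x^+=-1.2578  v^+=-1.2318  a^+=-1.8194
step 4: x_pred=-2.3477  r=2.7977  x^+=-0.0256  v^+=-1.0712  a^+=-0.1202
step 5: x_pred=-0.7014  r=-4.0686  x^+=-4.0783  v^+=-2.9921  a^+=-2.5914
step 6: x_pred=-6.3856  r=0.9156  x^+=-5.6257  v^+=-4.1570  a^+=-2.0352
step 7: x_pred=-8.5401  r=3.4901  x^+=-5.6433  v^+=-3.8137  a^+=0.0845
step 8: x_pred=-7.9539  r=2.2439  x^+=-6.0915  v^+=-2.7431  a^+=1.4474

v_post = -2.7431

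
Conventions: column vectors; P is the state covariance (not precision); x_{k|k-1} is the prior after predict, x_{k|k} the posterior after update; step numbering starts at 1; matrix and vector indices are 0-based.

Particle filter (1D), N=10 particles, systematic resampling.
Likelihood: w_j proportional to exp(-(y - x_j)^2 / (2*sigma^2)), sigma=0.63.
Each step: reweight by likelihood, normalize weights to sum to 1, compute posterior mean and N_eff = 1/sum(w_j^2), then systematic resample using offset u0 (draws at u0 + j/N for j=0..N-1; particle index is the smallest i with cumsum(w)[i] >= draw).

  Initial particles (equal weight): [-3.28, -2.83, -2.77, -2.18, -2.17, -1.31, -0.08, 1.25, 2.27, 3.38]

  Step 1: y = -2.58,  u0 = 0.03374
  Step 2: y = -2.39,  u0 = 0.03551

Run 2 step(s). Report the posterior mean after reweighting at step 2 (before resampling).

post_mean = -2.5352

step 1: w=[0.1291, 0.2213, 0.2287, 0.1957, 0.1937, 0.0314, 0.0001, 0.0000, 0.0000, 0.0000]  mean=-2.5714  Neff=5.1346  idx=[0, 1, 1, 1, 2, 2, 3, 3, 4, 4]
step 2: w=[0.0452, 0.0960, 0.0960, 0.0960, 0.1022, 0.1022, 0.1159, 0.1159, 0.1153, 0.1153]  mean=-2.5352  Neff=9.6120  idx=[0, 1, 2, 4, 5, 5, 6, 7, 8, 9]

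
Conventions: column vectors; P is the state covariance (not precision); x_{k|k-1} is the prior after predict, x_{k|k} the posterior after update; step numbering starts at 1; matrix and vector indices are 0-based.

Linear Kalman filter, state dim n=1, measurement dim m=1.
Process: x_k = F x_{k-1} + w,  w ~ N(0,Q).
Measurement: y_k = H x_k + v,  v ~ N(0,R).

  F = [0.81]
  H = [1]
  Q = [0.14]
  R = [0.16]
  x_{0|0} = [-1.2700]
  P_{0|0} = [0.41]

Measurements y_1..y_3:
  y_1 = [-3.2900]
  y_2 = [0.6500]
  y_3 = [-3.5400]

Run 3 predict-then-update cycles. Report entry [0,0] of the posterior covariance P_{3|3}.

P_post[0,0] = 0.0889

step 1: x^-=[-1.0287]  P^-=[0.4090]  S=[0.5690]  K=[0.7188]  nu=[-2.2613]  x^+=[-2.6541]  P^+=[0.1150]
step 2: x^-=[-2.1498]  P^-=[0.2155]  S=[0.3755]  K=[0.5739]  nu=[2.7998]  x^+=[-0.5431]  P^+=[0.0918]
step 3: x^-=[-0.4399]  P^-=[0.2002]  S=[0.3602]  K=[0.5559]  nu=[-3.1001]  x^+=[-2.1631]  P^+=[0.0889]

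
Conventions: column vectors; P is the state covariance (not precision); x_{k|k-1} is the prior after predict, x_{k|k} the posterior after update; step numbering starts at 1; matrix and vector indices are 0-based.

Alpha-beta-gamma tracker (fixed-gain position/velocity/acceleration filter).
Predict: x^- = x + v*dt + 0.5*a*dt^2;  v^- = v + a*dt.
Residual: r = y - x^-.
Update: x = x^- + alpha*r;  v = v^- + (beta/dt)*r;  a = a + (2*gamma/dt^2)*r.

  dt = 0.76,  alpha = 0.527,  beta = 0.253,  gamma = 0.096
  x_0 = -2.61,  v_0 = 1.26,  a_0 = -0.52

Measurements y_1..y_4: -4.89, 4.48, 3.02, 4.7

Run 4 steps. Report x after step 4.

x_post = 4.8987

step 1: x_pred=-1.8026  r=-3.0874  x^+=-3.4296  v^+=-0.1630  a^+=-1.5463
step 2: x_pred=-4.0001  r=8.4801  x^+=0.4689  v^+=1.4848  a^+=1.2726
step 3: x_pred=1.9649  r=1.0551  x^+=2.5209  v^+=2.8032  a^+=1.6233
step 4: x_pred=5.1202  r=-0.4202  x^+=4.8987  v^+=3.8970  a^+=1.4836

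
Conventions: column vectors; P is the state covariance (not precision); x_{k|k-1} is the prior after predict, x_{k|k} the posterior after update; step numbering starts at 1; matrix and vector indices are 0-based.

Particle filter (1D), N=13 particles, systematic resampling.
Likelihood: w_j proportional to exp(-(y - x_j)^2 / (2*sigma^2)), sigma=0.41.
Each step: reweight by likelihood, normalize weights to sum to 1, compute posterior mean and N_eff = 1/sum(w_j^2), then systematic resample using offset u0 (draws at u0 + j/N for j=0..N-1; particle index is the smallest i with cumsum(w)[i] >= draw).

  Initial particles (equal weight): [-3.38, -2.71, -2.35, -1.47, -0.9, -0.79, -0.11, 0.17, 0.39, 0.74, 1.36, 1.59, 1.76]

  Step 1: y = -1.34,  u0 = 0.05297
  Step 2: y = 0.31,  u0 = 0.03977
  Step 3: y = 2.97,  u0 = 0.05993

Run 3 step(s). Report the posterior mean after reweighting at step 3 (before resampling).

step 1: w=[0.0000, 0.0019, 0.0242, 0.4793, 0.2834, 0.2050, 0.0056, 0.0006, 0.0001, 0.0000, 0.0000, 0.0000, 0.0000]  mean=-1.1841  Neff=2.8357  idx=[3, 3, 3, 3, 3, 3, 4, 4, 4, 4, 5, 5, 5]
step 2: w=[0.0006, 0.0006, 0.0006, 0.0006, 0.0006, 0.0006, 0.0959, 0.0959, 0.0959, 0.0959, 0.2042, 0.2042, 0.2042]  mean=-0.8347  Neff=6.1751  idx=[6, 7, 7, 8, 9, 10, 10, 10, 11, 11, 12, 12, 12]
step 3: w=[0.0098, 0.0098, 0.0098, 0.0098, 0.0098, 0.1189, 0.1189, 0.1189, 0.1189, 0.1189, 0.1189, 0.1189, 0.1189]  mean=-0.7954  Neff=8.8076  idx=[5, 5, 6, 7, 7, 8, 8, 9, 10, 10, 11, 12, 12]

post_mean = -0.7954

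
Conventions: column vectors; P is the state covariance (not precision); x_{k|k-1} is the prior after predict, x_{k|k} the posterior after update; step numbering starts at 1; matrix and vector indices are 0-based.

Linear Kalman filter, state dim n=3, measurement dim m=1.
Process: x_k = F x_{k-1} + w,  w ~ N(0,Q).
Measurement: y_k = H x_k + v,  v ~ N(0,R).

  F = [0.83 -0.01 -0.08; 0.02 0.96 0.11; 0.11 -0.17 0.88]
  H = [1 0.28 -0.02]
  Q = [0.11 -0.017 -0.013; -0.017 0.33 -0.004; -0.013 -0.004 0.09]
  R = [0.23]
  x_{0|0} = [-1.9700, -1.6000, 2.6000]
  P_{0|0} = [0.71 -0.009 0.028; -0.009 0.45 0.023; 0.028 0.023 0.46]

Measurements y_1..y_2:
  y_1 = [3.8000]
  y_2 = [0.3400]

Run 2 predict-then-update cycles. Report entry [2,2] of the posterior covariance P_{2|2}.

step 1: x^-=[-1.8271, -1.2894, 2.3433]  P^-=[0.5986 -0.0200 0.0418; -0.0200 0.7552 -0.0124; 0.0418 -0.0124 0.4667]  S=[0.8752]  K=[0.6766; 0.2190; 0.0331]  nu=[6.0350]  x^+=[2.2559, 0.0323, 2.5431]  P^+=[0.1980 -0.1497 0.0222; -0.1497 0.7132 -0.0188; 0.0222 -0.0188 0.4657]
step 2: x^-=[1.6686, 0.3558, 2.4806]  P^-=[0.2489 -0.1405 0.0107; -0.1405 0.9834 -0.1050; 0.0107 -0.1050 0.4892]  S=[0.4783]  K=[0.4378; 0.2864; -0.0596]  nu=[-1.3786]  x^+=[1.0651, -0.0390, 2.5627]  P^+=[0.1573 -0.2004 0.0232; -0.2004 0.9442 -0.0969; 0.0232 -0.0969 0.4875]

P_post[2,2] = 0.4875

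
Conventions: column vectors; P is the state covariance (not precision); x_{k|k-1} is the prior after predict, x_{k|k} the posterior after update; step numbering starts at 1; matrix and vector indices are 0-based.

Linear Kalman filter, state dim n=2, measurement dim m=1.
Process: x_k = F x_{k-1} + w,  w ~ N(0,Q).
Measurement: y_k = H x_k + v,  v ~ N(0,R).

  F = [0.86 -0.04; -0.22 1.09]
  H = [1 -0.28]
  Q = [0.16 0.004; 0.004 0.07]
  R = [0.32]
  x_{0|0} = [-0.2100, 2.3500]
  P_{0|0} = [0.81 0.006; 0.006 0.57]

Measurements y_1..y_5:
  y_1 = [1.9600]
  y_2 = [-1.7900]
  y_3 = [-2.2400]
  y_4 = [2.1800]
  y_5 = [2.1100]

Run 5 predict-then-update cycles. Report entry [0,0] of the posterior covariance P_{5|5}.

P_post[0,0] = 0.1758

step 1: x^-=[-0.2746, 2.6077]  P^-=[0.7596 -0.1684; -0.1684 0.7835]  S=[1.2353]  K=[0.6531; -0.3139]  nu=[2.9648]  x^+=[1.6615, 1.6769]  P^+=[0.2327 0.0848; 0.0848 0.6618]
step 2: x^-=[1.3619, 1.4623]  P^-=[0.3274 0.0114; 0.0114 0.8268]  S=[0.7058]  K=[0.4593; -0.3119]  nu=[-2.7424]  x^+=[0.1023, 2.3176]  P^+=[0.1785 0.1125; 0.1125 0.7582]
step 3: x^-=[-0.0047, 2.5037]  P^-=[0.2855 0.0436; 0.0436 0.9255]  S=[0.6536]  K=[0.4181; -0.3297]  nu=[-1.5342]  x^+=[-0.6461, 3.0096]  P^+=[0.1712 0.1337; 0.1337 0.8544]
step 4: x^-=[-0.6761, 3.4227]  P^-=[0.2788 0.0609; 0.0609 1.0293]  S=[0.6454]  K=[0.4056; -0.3522]  nu=[3.8144]  x^+=[0.8709, 2.0791]  P^+=[0.1726 0.1531; 0.1531 0.9492]
step 5: x^-=[0.6658, 2.0747]  P^-=[0.2787 0.0748; 0.0748 1.1327]  S=[0.6456]  K=[0.3992; -0.3754]  nu=[2.0251]  x^+=[1.4743, 1.3144]  P^+=[0.1758 0.1715; 0.1715 1.0417]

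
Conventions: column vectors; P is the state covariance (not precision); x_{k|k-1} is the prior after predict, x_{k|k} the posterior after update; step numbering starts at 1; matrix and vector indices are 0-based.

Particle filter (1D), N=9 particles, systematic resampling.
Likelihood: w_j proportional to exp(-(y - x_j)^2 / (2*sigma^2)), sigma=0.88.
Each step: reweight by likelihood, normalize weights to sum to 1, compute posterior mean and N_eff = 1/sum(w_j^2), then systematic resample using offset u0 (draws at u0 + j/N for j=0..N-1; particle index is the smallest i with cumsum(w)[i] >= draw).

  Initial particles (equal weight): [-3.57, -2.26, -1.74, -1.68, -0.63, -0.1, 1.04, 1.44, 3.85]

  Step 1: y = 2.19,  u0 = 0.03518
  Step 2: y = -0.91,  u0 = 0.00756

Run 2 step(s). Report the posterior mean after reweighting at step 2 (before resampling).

post_mean = 1.1818

step 1: w=[0.0000, 0.0000, 0.0000, 0.0000, 0.0044, 0.0255, 0.3202, 0.5230, 0.1269]  mean=1.5692  Neff=2.5460  idx=[6, 6, 6, 7, 7, 7, 7, 7, 8]
step 2: w=[0.2152, 0.2152, 0.2152, 0.0709, 0.0709, 0.0709, 0.0709, 0.0709, 0.0000]  mean=1.1818  Neff=6.0957  idx=[0, 0, 1, 1, 2, 2, 3, 4, 6]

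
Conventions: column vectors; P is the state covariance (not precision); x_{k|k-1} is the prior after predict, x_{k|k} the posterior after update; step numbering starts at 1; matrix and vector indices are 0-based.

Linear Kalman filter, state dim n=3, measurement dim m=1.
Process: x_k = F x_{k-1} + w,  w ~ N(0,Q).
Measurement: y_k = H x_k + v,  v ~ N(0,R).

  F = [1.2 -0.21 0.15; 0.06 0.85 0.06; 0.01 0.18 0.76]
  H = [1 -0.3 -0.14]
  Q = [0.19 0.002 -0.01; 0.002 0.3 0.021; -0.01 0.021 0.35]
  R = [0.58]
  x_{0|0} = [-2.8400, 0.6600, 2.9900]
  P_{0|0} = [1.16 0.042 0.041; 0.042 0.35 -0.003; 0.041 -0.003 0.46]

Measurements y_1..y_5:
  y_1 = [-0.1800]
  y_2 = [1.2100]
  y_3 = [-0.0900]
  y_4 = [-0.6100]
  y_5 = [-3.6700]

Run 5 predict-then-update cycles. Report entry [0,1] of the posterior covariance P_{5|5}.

P_post[0,1] = 0.3015

step 1: x^-=[-3.0981, 0.5700, 2.3628]  P^-=[1.8800 0.0725 0.0900; 0.0725 0.5630 0.0970; 0.0900 0.0970 0.6271]  S=[2.4624]  K=[0.7495; -0.0447; -0.0109]  nu=[3.4199]  x^+=[-0.5348, 0.4172, 2.3254]  P^+=[0.4966 0.1549 0.1101; 0.1549 0.5581 0.0958; 0.1101 0.0958 0.6268]
step 2: x^-=[-0.3806, 0.4621, 1.8371]  P^-=[0.8994 0.1198 0.1674; 0.1198 0.7336 0.2062; 0.1674 0.2062 0.7586]  S=[1.4589]  K=[0.5758; -0.0886; -0.0005]  nu=[1.9864]  x^+=[0.7632, 0.2862, 1.8361]  P^+=[0.4157 0.1942 0.1678; 0.1942 0.7222 0.2062; 0.1678 0.2062 0.7586]
step 3: x^-=[1.1311, 0.3992, 1.4546]  P^-=[0.7871 0.1427 0.2216; 0.1427 0.8680 0.3132; 0.2216 0.3132 0.8713]  S=[1.3409]  K=[0.5319; -0.1205; 0.0042]  nu=[-0.8977]  x^+=[0.6536, 0.5074, 1.4508]  P^+=[0.4077 0.2286 0.2186; 0.2286 0.8486 0.3139; 0.2186 0.3139 0.8712]
step 4: x^-=[0.8954, 0.5575, 1.2005]  P^-=[0.7778 0.1718 0.2691; 0.1718 0.9746 0.4115; 0.2691 0.4115 0.9708]  S=[1.3207]  K=[0.5214; -0.1349; 0.0074]  nu=[-1.1701]  x^+=[0.2854, 0.7154, 1.1918]  P^+=[0.4188 0.2647 0.2640; 0.2647 0.9506 0.4128; 0.2640 0.4128 0.9707]
step 5: x^-=[0.3710, 0.6967, 1.0374]  P^-=[0.7924 0.2067 0.3128; 0.2067 1.0628 0.4994; 0.3128 0.4994 1.0594]  S=[1.3192]  K=[0.5205; -0.1380; 0.0111]  nu=[-3.6867]  x^+=[-1.5479, 1.2054, 0.9963]  P^+=[0.4351 0.3015 0.3052; 0.3015 1.0377 0.5014; 0.3052 0.5014 1.0593]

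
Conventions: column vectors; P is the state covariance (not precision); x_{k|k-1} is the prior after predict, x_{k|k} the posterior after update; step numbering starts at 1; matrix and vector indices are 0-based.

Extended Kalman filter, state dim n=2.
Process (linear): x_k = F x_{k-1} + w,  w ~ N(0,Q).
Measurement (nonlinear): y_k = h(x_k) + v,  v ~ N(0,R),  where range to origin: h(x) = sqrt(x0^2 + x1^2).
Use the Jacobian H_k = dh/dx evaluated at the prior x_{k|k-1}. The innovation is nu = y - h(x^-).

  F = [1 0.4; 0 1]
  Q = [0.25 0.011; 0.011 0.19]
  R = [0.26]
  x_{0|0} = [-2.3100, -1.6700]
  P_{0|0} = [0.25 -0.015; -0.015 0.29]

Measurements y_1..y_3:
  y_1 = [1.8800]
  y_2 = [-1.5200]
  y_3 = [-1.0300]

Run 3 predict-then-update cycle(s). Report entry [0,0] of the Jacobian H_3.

H_jac[0,0] = 0.2515

step 1: x^-=[-2.9780, -1.6700]  P^-=[0.5344 0.1120; 0.1120 0.4800]  H_jac=[-0.8722 -0.4891]  S=[0.8769]  K=[-0.5940; -0.3791]  nu=[-1.5343]  x^+=[-2.0667, -1.0883]  P^+=[0.2250 -0.0855; -0.0855 0.3540]
step 2: x^-=[-2.5020, -1.0883]  P^-=[0.4632 0.0671; 0.0671 0.5440]  H_jac=[-0.9170 -0.3989]  S=[0.7852]  K=[-0.5751; -0.3547]  nu=[-4.2484]  x^+=[-0.0587, 0.4186]  P^+=[0.2035 -0.0931; -0.0931 0.4452]
step 3: x^-=[0.1088, 0.4186]  P^-=[0.4503 0.0960; 0.0960 0.6352]  H_jac=[0.2515 0.9679]  S=[0.9302]  K=[0.2216; 0.6868]  nu=[-1.4625]  x^+=[-0.2154, -0.5859]  P^+=[0.4046 -0.0456; -0.0456 0.1964]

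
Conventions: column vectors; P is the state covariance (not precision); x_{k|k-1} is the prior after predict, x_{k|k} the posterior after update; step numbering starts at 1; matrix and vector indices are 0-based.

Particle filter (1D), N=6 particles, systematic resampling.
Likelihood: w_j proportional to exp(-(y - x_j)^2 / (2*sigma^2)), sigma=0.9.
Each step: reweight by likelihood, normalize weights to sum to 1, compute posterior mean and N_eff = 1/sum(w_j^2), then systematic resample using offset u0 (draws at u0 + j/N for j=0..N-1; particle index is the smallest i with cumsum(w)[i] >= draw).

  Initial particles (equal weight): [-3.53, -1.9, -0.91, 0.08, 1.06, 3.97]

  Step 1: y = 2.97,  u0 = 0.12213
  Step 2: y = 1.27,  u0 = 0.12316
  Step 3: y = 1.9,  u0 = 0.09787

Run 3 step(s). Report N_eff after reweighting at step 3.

step 1: w=[0.0000, 0.0000, 0.0001, 0.0089, 0.1617, 0.8293]  mean=3.4642  Neff=1.4007  idx=[4, 5, 5, 5, 5, 5]
step 2: w=[0.9460, 0.0108, 0.0108, 0.0108, 0.0108, 0.0108]  mean=1.2171  Neff=1.1167  idx=[0, 0, 0, 0, 0, 1]
step 3: w=[0.1957, 0.1957, 0.1957, 0.1957, 0.1957, 0.0215]  mean=1.1225  Neff=5.2094  idx=[0, 1, 2, 3, 3, 4]

N_eff = 5.2094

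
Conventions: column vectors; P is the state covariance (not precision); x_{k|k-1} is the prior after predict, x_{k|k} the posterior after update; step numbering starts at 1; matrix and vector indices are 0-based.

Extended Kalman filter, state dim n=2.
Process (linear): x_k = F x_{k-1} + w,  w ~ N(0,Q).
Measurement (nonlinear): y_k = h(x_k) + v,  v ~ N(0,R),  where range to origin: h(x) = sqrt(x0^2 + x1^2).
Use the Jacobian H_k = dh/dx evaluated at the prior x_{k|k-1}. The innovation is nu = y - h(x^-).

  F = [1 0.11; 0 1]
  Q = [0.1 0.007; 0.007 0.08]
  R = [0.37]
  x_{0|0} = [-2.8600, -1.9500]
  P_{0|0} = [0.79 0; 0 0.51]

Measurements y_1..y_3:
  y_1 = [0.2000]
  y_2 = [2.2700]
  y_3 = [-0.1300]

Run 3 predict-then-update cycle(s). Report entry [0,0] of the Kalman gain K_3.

step 1: x^-=[-3.0745, -1.9500]  P^-=[0.8962 0.0631; 0.0631 0.5900]  H_jac=[-0.8445 -0.5356]  S=[1.2354]  K=[-0.6399; -0.2989]  nu=[-3.4407]  x^+=[-0.8727, -0.9215]  P^+=[0.3902 -0.1732; -0.1732 0.4796]
step 2: x^-=[-0.9740, -0.9215]  P^-=[0.4579 -0.1135; -0.1135 0.5596]  H_jac=[-0.7264 -0.6872]  S=[0.7627]  K=[-0.3339; -0.3962]  nu=[0.9292]  x^+=[-1.2843, -1.2896]  P^+=[0.3729 -0.2144; -0.2144 0.4399]
step 3: x^-=[-1.4262, -1.2896]  P^-=[0.4311 -0.1590; -0.1590 0.5199]  H_jac=[-0.7417 -0.6707]  S=[0.6828]  K=[-0.3121; -0.3380]  nu=[-2.0528]  x^+=[-0.7855, -0.5959]  P^+=[0.3646 -0.2310; -0.2310 0.4419]

K[0,0] = -0.3121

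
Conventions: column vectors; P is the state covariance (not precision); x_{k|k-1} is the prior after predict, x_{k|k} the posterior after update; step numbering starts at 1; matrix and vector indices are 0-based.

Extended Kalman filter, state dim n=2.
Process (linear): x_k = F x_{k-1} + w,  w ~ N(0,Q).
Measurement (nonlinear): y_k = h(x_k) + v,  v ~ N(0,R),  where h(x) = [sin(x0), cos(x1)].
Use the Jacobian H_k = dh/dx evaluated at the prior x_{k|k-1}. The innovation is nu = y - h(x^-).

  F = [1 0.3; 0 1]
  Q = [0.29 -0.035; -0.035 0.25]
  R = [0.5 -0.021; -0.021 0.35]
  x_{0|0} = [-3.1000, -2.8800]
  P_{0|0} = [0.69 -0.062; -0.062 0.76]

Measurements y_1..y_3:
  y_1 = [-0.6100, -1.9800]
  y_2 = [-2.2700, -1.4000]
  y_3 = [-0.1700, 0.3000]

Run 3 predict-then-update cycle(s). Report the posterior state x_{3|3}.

x_post = [-2.7750, -1.6174]

step 1: x^-=[-3.9640, -2.8800]  P^-=[1.0112 0.1310; 0.1310 1.0100]  H_jac=[-0.6805 0.0000; 0.0000 0.2586]  S=[0.9682 -0.0441; -0.0441 0.4176]  K=[-0.7104 0.0062; -0.0639 0.6188]  nu=[-1.3428, -1.0140]  x^+=[-3.0164, -3.4217]  P^+=[0.5222 0.0661; 0.0661 0.8427]
step 2: x^-=[-4.0429, -3.4217]  P^-=[0.9277 0.2839; 0.2839 1.0927]  H_jac=[-0.6206 0.0000; 0.0000 -0.2764]  S=[0.8573 0.0277; 0.0277 0.4335]  K=[-0.6671 -0.1384; -0.1834 -0.6851]  nu=[-3.0541, -0.4390]  x^+=[-1.9448, -2.5610]  P^+=[0.5328 0.1245; 0.1245 0.8534]
step 3: x^-=[-2.7131, -2.5610]  P^-=[0.9743 0.3456; 0.3456 1.1034]  H_jac=[-0.9096 0.0000; 0.0000 0.5485]  S=[1.3061 -0.1934; -0.1934 0.6820]  K=[-0.6653 0.0893; -0.1140 0.8551]  nu=[0.2455, 1.1361]  x^+=[-2.7750, -1.6174]  P^+=[0.3678 0.0824; 0.0824 0.5500]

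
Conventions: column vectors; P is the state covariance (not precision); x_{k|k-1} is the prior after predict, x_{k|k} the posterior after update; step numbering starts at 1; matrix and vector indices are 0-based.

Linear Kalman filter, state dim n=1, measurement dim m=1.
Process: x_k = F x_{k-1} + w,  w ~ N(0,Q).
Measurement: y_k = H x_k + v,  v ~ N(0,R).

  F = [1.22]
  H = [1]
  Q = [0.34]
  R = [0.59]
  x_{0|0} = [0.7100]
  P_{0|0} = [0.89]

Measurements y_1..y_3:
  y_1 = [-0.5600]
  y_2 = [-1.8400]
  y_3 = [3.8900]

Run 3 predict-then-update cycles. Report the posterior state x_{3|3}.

step 1: x^-=[0.8662]  P^-=[1.6647]  S=[2.2547]  K=[0.7383]  nu=[-1.4262]  x^+=[-0.1868]  P^+=[0.4356]
step 2: x^-=[-0.2279]  P^-=[0.9884]  S=[1.5784]  K=[0.6262]  nu=[-1.6121]  x^+=[-1.2374]  P^+=[0.3695]
step 3: x^-=[-1.5096]  P^-=[0.8899]  S=[1.4799]  K=[0.6013]  nu=[5.3996]  x^+=[1.7373]  P^+=[0.3548]

x_post = [1.7373]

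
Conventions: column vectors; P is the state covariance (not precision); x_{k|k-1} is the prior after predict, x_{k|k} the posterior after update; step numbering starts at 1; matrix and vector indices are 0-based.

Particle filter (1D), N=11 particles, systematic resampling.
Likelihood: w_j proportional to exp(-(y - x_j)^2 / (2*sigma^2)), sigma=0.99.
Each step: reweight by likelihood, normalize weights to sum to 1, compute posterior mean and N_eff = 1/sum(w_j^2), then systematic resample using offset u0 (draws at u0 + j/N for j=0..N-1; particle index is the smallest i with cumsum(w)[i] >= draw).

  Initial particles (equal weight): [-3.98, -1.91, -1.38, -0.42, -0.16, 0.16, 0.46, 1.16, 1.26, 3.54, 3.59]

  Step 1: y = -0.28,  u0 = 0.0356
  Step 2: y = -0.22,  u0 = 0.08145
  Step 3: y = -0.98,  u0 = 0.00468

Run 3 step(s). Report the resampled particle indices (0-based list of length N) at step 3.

step 1: w=[0.0002, 0.0507, 0.1060, 0.1945, 0.1950, 0.1780, 0.1486, 0.0682, 0.0586, 0.0001, 0.0001]  mean=-0.1061  Neff=6.5994  idx=[1, 2, 3, 3, 4, 4, 5, 5, 6, 6, 8]
step 2: w=[0.0275, 0.0595, 0.1159, 0.1159, 0.1180, 0.1180, 0.1098, 0.1098, 0.0934, 0.0934, 0.0387]  mean=-0.1000  Neff=9.7959  idx=[1, 2, 3, 4, 5, 5, 6, 7, 8, 9, 10]
step 3: w=[0.1406, 0.1300, 0.1300, 0.1082, 0.1082, 0.1082, 0.0786, 0.0786, 0.0530, 0.0530, 0.0118]  mean=-0.2664  Neff=9.3662  idx=[0, 0, 1, 2, 2, 3, 4, 5, 6, 7, 8]

resampled_idx = [0, 0, 1, 2, 2, 3, 4, 5, 6, 7, 8]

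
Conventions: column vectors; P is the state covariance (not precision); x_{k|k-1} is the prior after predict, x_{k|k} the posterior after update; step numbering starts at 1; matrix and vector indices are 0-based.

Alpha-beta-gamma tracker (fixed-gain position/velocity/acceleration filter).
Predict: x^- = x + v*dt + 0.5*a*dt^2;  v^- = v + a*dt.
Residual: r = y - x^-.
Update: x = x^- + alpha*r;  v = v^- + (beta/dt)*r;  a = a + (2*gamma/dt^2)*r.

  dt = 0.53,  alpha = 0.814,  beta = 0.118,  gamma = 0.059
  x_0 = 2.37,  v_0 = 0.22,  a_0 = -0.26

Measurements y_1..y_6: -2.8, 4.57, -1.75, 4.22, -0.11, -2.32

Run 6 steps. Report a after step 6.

step 1: x_pred=2.4501  r=-5.2501  x^+=-1.8235  v^+=-1.0867  a^+=-2.4654
step 2: x_pred=-2.7457  r=7.3157  x^+=3.2093  v^+=-0.7646  a^+=0.6077
step 3: x_pred=2.8894  r=-4.6394  x^+=-0.8871  v^+=-1.4754  a^+=-1.3412
step 4: x_pred=-1.8574  r=6.0774  x^+=3.0896  v^+=-0.8332  a^+=1.2118
step 5: x_pred=2.8182  r=-2.9282  x^+=0.4346  v^+=-0.8429  a^+=-0.0183
step 6: x_pred=-0.0146  r=-2.3054  x^+=-1.8912  v^+=-1.3658  a^+=-0.9867

a_post = -0.9867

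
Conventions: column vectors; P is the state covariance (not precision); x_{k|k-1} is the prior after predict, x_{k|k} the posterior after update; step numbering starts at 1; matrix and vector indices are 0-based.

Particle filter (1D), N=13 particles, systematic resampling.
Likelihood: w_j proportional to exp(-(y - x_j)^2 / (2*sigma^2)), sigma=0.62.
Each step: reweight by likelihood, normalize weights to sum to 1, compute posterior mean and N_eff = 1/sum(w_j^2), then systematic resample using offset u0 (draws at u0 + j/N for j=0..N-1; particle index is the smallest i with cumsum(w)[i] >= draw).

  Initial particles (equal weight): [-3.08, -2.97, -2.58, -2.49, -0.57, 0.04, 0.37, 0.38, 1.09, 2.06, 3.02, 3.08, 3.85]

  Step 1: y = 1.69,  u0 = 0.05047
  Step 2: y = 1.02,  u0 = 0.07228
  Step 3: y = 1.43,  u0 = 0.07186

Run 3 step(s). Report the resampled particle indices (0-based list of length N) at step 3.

resampled_idx = [2, 3, 3, 4, 5, 6, 7, 7, 8, 9, 10, 11, 12]

step 1: w=[0.0000, 0.0000, 0.0000, 0.0000, 0.0007, 0.0154, 0.0549, 0.0568, 0.3317, 0.4433, 0.0531, 0.0429, 0.0012]  mean=1.6141  Neff=3.1478  idx=[6, 7, 8, 8, 8, 8, 9, 9, 9, 9, 9, 9, 11]
step 2: w=[0.0873, 0.0888, 0.1503, 0.1503, 0.1503, 0.1503, 0.0370, 0.0370, 0.0370, 0.0370, 0.0370, 0.0370, 0.0006]  mean=1.1809  Neff=8.7672  idx=[0, 1, 2, 2, 3, 3, 4, 4, 5, 5, 7, 9, 11]
step 3: w=[0.0254, 0.0261, 0.0941, 0.0941, 0.0941, 0.0941, 0.0941, 0.0941, 0.0941, 0.0941, 0.0653, 0.0653, 0.0653]  mean=1.2432  Neff=11.7736  idx=[2, 3, 3, 4, 5, 6, 7, 7, 8, 9, 10, 11, 12]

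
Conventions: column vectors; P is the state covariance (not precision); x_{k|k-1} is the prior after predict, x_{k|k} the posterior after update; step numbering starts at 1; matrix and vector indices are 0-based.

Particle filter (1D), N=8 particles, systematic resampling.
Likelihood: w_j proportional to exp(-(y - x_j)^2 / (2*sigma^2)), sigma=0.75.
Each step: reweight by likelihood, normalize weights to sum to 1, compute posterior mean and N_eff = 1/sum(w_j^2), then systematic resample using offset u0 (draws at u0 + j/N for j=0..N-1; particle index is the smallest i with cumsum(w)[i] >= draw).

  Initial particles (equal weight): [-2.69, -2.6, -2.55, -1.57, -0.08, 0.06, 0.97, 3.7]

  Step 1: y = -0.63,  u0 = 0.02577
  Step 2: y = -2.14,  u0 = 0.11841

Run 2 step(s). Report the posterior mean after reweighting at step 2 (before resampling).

post_mean = -1.9756

step 1: w=[0.0111, 0.0153, 0.0182, 0.2202, 0.3691, 0.3163, 0.0496, 0.0000]  mean=-0.4244  Neff=3.4725  idx=[1, 3, 4, 4, 4, 5, 5, 5]
step 2: w=[0.4910, 0.4440, 0.0136, 0.0136, 0.0136, 0.0080, 0.0080, 0.0080]  mean=-1.9756  Neff=2.2779  idx=[0, 0, 0, 1, 1, 1, 1, 7]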